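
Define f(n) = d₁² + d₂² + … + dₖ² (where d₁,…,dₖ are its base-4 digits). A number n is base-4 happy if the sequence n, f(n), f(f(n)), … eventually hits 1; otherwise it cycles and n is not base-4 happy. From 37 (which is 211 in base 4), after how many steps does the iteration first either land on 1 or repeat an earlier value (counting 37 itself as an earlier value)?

5

37 = (2,1,1)_4 → 6
6 = (1,2)_4 → 5
5 = (1,1)_4 → 2
2 = (2)_4 → 4
4 = (1,0)_4 → 1  — reached 1.
That took 5 steps.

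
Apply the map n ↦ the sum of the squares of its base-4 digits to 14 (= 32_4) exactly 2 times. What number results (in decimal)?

10

14 = (3,2)_4 → 3² + 2² = 13
13 = (3,1)_4 → 3² + 1² = 10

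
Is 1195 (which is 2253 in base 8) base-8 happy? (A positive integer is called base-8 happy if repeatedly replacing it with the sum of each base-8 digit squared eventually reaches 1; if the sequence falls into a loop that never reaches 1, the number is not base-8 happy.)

1195 = (2,2,5,3)_8 → 2² + 2² + 5² + 3² = 4 + 4 + 25 + 9 = 42
42 = (5,2)_8 → 5² + 2² = 25 + 4 = 29
29 = (3,5)_8 → 3² + 5² = 9 + 25 = 34
34 = (4,2)_8 → 4² + 2² = 16 + 4 = 20
20 = (2,4)_8 → 2² + 4² = 4 + 16 = 20  — 20 already seen; the sequence cycles without reaching 1.

not base-8 happy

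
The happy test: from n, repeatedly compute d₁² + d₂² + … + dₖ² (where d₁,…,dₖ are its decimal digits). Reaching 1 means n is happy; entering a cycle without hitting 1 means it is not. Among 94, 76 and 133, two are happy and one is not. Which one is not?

94: 94 → 97 → 130 → 10 → 1  — reaches 1 (happy)
76: 76 → 85 → 89 → 145 → 42 → 20 → 4 → 16 → 37 → 58 → 89  — repeats 89 (not happy)
133: 133 → 19 → 82 → 68 → 100 → 1  — reaches 1 (happy)

76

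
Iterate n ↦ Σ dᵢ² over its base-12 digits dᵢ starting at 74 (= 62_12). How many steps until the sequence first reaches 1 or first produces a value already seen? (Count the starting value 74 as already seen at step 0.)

4

74 = (6,2)_12 → 40
40 = (3,4)_12 → 25
25 = (2,1)_12 → 5
5 = (5)_12 → 25  — 25 repeats.
That took 4 steps.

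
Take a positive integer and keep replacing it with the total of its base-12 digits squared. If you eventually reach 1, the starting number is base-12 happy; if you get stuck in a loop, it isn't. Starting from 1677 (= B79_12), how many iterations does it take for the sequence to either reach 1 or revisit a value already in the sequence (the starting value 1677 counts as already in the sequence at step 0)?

11

1677 = (11,7,9)_12 → 11² + 7² + 9² = 251
251 = (1,8,11)_12 → 1² + 8² + 11² = 186
186 = (1,3,6)_12 → 1² + 3² + 6² = 46
46 = (3,10)_12 → 3² + 10² = 109
109 = (9,1)_12 → 9² + 1² = 82
82 = (6,10)_12 → 6² + 10² = 136
136 = (11,4)_12 → 11² + 4² = 137
137 = (11,5)_12 → 11² + 5² = 146
146 = (1,0,2)_12 → 1² + 0² + 2² = 5
5 = (5)_12 → 5² = 25
25 = (2,1)_12 → 2² + 1² = 5  — 5 repeats.
That took 11 steps.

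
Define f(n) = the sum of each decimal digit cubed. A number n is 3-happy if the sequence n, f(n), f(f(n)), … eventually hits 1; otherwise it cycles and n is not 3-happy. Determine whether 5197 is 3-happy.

3-happy

5197 → 5³ + 1³ + 9³ + 7³ = 125 + 1 + 729 + 343 = 1198
1198 → 1³ + 1³ + 9³ + 8³ = 1 + 1 + 729 + 512 = 1243
1243 → 1³ + 2³ + 4³ + 3³ = 1 + 8 + 64 + 27 = 100
100 → 1³ + 0³ + 0³ = 1 + 0 + 0 = 1  — reached 1.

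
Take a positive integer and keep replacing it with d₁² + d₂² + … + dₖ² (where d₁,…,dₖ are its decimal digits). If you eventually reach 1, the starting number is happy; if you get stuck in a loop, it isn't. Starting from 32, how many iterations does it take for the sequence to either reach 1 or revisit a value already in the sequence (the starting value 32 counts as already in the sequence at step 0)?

3

32 → 3² + 2² = 9 + 4 = 13
13 → 1² + 3² = 1 + 9 = 10
10 → 1² + 0² = 1 + 0 = 1  — reached 1.
That took 3 steps.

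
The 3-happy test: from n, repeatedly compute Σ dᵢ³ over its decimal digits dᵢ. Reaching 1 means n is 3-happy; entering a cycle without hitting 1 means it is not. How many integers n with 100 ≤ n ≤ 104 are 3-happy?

1

100: 100 → 1  (reaches 1)
101: 101 → 2 → 8 → 512 → 134 → 92 → 737 → 713 → 371 → 371  (repeats 371)
102: 102 → 9 → 729 → 1080 → 513 → 153 → 153  (repeats 153)
103: 103 → 28 → 520 → 133 → 55 → 250 → 133  (repeats 133)
104: 104 → 65 → 341 → 92 → 737 → 713 → 371 → 371  (repeats 371)
3-happy: 100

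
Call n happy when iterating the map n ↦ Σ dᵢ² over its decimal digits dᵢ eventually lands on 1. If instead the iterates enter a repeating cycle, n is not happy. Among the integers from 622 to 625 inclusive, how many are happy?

2

622: 622 → 44 → 32 → 13 → 10 → 1  — happy
623: 623 → 49 → 97 → 130 → 10 → 1  — happy
624: 624 → 56 → 61 → 37 → 58 → 89 → 145 → 42 → 20 → 4 → 16 → 37  — not happy
625: 625 → 65 → 61 → 37 → 58 → 89 → 145 → 42 → 20 → 4 → 16 → 37  — not happy
happy: 622, 623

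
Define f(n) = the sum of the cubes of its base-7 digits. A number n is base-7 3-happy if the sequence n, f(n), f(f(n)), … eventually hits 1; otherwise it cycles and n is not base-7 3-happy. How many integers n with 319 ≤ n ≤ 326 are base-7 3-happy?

319: 319 → 307 → 433 → 343 → 1  (reaches 1)
320: 320 → 368 → 92 → 218 → 92  (repeats 92)
321: 321 → 459 → 81 → 129 → 99 → 9 → 9  (repeats 9)
322: 322 → 280 → 250 → 250  (repeats 250)
323: 323 → 281 → 251 → 341 → 557 → 137 → 197 → 65 → 17 → 35 → 125 → 251  (repeats 251)
324: 324 → 288 → 342 → 648 → 282 → 258 → 342  (repeats 342)
325: 325 → 307 → 433 → 343 → 1  (reaches 1)
326: 326 → 344 → 2 → 8 → 2  (repeats 2)
base-7 3-happy: 319, 325

2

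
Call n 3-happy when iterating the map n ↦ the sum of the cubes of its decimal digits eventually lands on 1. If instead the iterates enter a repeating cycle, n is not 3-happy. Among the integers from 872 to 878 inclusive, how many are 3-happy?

1

872: 872 → 863 → 755 → 593 → 881 → 1025 → 134 → 92 → 737 → 713 → 371 → 371  (repeats 371)
873: 873 → 882 → 1032 → 36 → 243 → 99 → 1458 → 702 → 351 → 153 → 153  (repeats 153)
874: 874 → 919 → 1459 → 919  (repeats 919)
875: 875 → 980 → 1241 → 74 → 407 → 407  (repeats 407)
876: 876 → 1071 → 345 → 216 → 225 → 141 → 66 → 432 → 99 → 1458 → 702 → 351 → 153 → 153  (repeats 153)
877: 877 → 1198 → 1243 → 100 → 1  (reaches 1)
878: 878 → 1367 → 587 → 980 → 1241 → 74 → 407 → 407  (repeats 407)
3-happy: 877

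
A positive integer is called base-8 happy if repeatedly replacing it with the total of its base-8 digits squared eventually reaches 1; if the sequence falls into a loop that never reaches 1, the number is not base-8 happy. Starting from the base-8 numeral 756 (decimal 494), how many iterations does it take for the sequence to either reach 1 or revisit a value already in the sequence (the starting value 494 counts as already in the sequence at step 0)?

494 = (7,5,6)_8 → 7² + 5² + 6² = 110
110 = (1,5,6)_8 → 1² + 5² + 6² = 62
62 = (7,6)_8 → 7² + 6² = 85
85 = (1,2,5)_8 → 1² + 2² + 5² = 30
30 = (3,6)_8 → 3² + 6² = 45
45 = (5,5)_8 → 5² + 5² = 50
50 = (6,2)_8 → 6² + 2² = 40
40 = (5,0)_8 → 5² + 0² = 25
25 = (3,1)_8 → 3² + 1² = 10
10 = (1,2)_8 → 1² + 2² = 5
5 = (5)_8 → 5² = 25  — 25 repeats.
That took 11 steps.

11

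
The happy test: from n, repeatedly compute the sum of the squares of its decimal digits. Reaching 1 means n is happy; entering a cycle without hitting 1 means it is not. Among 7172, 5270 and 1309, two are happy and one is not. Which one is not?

5270

7172: 7172 → 103 → 10 → 1  — reaches 1 (happy)
5270: 5270 → 78 → 113 → 11 → 2 → 4 → 16 → 37 → 58 → 89 → 145 → 42 → 20 → 4  — repeats 4 (not happy)
1309: 1309 → 91 → 82 → 68 → 100 → 1  — reaches 1 (happy)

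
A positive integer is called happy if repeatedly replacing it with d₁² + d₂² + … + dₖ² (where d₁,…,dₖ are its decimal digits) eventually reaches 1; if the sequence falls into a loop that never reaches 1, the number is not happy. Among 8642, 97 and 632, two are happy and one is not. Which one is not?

8642: 8642 → 120 → 5 → 25 → 29 → 85 → 89 → 145 → 42 → 20 → 4 → 16 → 37 → 58 → 89  — repeats 89 (not happy)
97: 97 → 130 → 10 → 1  — reaches 1 (happy)
632: 632 → 49 → 97 → 130 → 10 → 1  — reaches 1 (happy)

8642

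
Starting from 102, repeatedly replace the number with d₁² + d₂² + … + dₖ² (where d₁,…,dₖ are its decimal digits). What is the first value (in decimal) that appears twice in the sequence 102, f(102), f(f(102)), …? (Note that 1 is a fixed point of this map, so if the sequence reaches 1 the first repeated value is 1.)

102 → 1² + 0² + 2² = 5
5 → 5² = 25
25 → 2² + 5² = 29
29 → 2² + 9² = 85
85 → 8² + 5² = 89
89 → 8² + 9² = 145
145 → 1² + 4² + 5² = 42
42 → 4² + 2² = 20
20 → 2² + 0² = 4
4 → 4² = 16
16 → 1² + 6² = 37
37 → 3² + 7² = 58
58 → 5² + 8² = 89  — 89 already appeared earlier.

89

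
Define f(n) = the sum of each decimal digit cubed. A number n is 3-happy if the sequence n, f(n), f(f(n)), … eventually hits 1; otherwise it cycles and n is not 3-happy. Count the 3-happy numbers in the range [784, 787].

784: 784 → 919 → 1459 → 919  — not 3-happy
785: 785 → 980 → 1241 → 74 → 407 → 407  — not 3-happy
786: 786 → 1071 → 345 → 216 → 225 → 141 → 66 → 432 → 99 → 1458 → 702 → 351 → 153 → 153  — not 3-happy
787: 787 → 1198 → 1243 → 100 → 1  — 3-happy
3-happy: 787

1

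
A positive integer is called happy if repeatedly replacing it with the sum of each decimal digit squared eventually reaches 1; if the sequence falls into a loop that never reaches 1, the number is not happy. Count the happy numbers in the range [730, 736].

1

730: 730 → 58 → 89 → 145 → 42 → 20 → 4 → 16 → 37 → 58  (repeats 58)
731: 731 → 59 → 106 → 37 → 58 → 89 → 145 → 42 → 20 → 4 → 16 → 37  (repeats 37)
732: 732 → 62 → 40 → 16 → 37 → 58 → 89 → 145 → 42 → 20 → 4 → 16  (repeats 16)
733: 733 → 67 → 85 → 89 → 145 → 42 → 20 → 4 → 16 → 37 → 58 → 89  (repeats 89)
734: 734 → 74 → 65 → 61 → 37 → 58 → 89 → 145 → 42 → 20 → 4 → 16 → 37  (repeats 37)
735: 735 → 83 → 73 → 58 → 89 → 145 → 42 → 20 → 4 → 16 → 37 → 58  (repeats 58)
736: 736 → 94 → 97 → 130 → 10 → 1  (reaches 1)
happy: 736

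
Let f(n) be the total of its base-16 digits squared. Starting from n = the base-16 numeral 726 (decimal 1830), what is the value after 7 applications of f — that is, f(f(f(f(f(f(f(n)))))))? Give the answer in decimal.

1830 = (7,2,6)_16 → 7² + 2² + 6² = 49 + 4 + 36 = 89
89 = (5,9)_16 → 5² + 9² = 25 + 81 = 106
106 = (6,10)_16 → 6² + 10² = 36 + 100 = 136
136 = (8,8)_16 → 8² + 8² = 64 + 64 = 128
128 = (8,0)_16 → 8² + 0² = 64 + 0 = 64
64 = (4,0)_16 → 4² + 0² = 16 + 0 = 16
16 = (1,0)_16 → 1² + 0² = 1 + 0 = 1

1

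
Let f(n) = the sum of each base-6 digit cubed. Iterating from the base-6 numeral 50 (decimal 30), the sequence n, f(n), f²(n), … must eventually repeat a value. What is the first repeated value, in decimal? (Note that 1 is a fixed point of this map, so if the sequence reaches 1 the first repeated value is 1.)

30 = (5,0)_6 → 5³ + 0³ = 125 + 0 = 125
125 = (3,2,5)_6 → 3³ + 2³ + 5³ = 27 + 8 + 125 = 160
160 = (4,2,4)_6 → 4³ + 2³ + 4³ = 64 + 8 + 64 = 136
136 = (3,4,4)_6 → 3³ + 4³ + 4³ = 27 + 64 + 64 = 155
155 = (4,1,5)_6 → 4³ + 1³ + 5³ = 64 + 1 + 125 = 190
190 = (5,1,4)_6 → 5³ + 1³ + 4³ = 125 + 1 + 64 = 190  — 190 already appeared earlier.

190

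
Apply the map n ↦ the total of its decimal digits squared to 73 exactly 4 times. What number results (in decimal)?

42

73 → 7² + 3² = 58
58 → 5² + 8² = 89
89 → 8² + 9² = 145
145 → 1² + 4² + 5² = 42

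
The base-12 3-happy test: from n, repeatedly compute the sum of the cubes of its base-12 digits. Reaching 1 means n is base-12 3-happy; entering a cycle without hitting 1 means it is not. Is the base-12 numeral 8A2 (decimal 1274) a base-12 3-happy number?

1274 = (8,10,2)_12 → 1520
1520 = (10,6,8)_12 → 1728
1728 = (1,0,0,0)_12 → 1  — reached 1.

base-12 3-happy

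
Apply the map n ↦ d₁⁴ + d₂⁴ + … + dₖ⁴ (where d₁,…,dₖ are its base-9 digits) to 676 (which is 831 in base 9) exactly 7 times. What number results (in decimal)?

676 = (8,3,1)_9 → 8⁴ + 3⁴ + 1⁴ = 4178
4178 = (5,6,5,2)_9 → 5⁴ + 6⁴ + 5⁴ + 2⁴ = 2562
2562 = (3,4,5,6)_9 → 3⁴ + 4⁴ + 5⁴ + 6⁴ = 2258
2258 = (3,0,7,8)_9 → 3⁴ + 0⁴ + 7⁴ + 8⁴ = 6578
6578 = (1,0,0,1,8)_9 → 1⁴ + 0⁴ + 0⁴ + 1⁴ + 8⁴ = 4098
4098 = (5,5,5,3)_9 → 5⁴ + 5⁴ + 5⁴ + 3⁴ = 1956
1956 = (2,6,1,3)_9 → 2⁴ + 6⁴ + 1⁴ + 3⁴ = 1394

1394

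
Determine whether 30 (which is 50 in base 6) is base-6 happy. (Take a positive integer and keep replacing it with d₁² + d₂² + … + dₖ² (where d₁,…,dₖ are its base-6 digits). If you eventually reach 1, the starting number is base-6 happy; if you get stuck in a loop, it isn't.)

30 = (5,0)_6 → 5² + 0² = 25
25 = (4,1)_6 → 4² + 1² = 17
17 = (2,5)_6 → 2² + 5² = 29
29 = (4,5)_6 → 4² + 5² = 41
41 = (1,0,5)_6 → 1² + 0² + 5² = 26
26 = (4,2)_6 → 4² + 2² = 20
20 = (3,2)_6 → 3² + 2² = 13
13 = (2,1)_6 → 2² + 1² = 5
5 = (5)_6 → 5² = 25  — 25 already seen; the sequence cycles without reaching 1.

not base-6 happy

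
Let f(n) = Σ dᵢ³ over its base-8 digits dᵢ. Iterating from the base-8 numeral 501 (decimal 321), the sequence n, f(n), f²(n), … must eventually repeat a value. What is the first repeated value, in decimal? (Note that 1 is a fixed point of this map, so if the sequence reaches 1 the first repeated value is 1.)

321 = (5,0,1)_8 → 5³ + 0³ + 1³ = 125 + 0 + 1 = 126
126 = (1,7,6)_8 → 1³ + 7³ + 6³ = 1 + 343 + 216 = 560
560 = (1,0,6,0)_8 → 1³ + 0³ + 6³ + 0³ = 1 + 0 + 216 + 0 = 217
217 = (3,3,1)_8 → 3³ + 3³ + 1³ = 27 + 27 + 1 = 55
55 = (6,7)_8 → 6³ + 7³ = 216 + 343 = 559
559 = (1,0,5,7)_8 → 1³ + 0³ + 5³ + 7³ = 1 + 0 + 125 + 343 = 469
469 = (7,2,5)_8 → 7³ + 2³ + 5³ = 343 + 8 + 125 = 476
476 = (7,3,4)_8 → 7³ + 3³ + 4³ = 343 + 27 + 64 = 434
434 = (6,6,2)_8 → 6³ + 6³ + 2³ = 216 + 216 + 8 = 440
440 = (6,7,0)_8 → 6³ + 7³ + 0³ = 216 + 343 + 0 = 559  — 559 already appeared earlier.

559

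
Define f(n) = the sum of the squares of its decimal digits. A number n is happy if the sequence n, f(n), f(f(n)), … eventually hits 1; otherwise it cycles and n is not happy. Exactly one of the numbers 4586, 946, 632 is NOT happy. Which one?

4586: 4586 → 141 → 18 → 65 → 61 → 37 → 58 → 89 → 145 → 42 → 20 → 4 → 16 → 37  — repeats 37 (not happy)
946: 946 → 133 → 19 → 82 → 68 → 100 → 1  — reaches 1 (happy)
632: 632 → 49 → 97 → 130 → 10 → 1  — reaches 1 (happy)

4586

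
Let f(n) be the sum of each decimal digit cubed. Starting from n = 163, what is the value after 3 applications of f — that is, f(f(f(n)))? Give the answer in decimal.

244

163 → 1³ + 6³ + 3³ = 1 + 216 + 27 = 244
244 → 2³ + 4³ + 4³ = 8 + 64 + 64 = 136
136 → 1³ + 3³ + 6³ = 1 + 27 + 216 = 244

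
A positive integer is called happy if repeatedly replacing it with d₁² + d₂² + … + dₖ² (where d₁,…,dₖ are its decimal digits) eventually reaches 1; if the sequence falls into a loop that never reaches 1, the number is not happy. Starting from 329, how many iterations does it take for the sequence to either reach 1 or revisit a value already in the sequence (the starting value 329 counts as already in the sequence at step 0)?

329 → 3² + 2² + 9² = 9 + 4 + 81 = 94
94 → 9² + 4² = 81 + 16 = 97
97 → 9² + 7² = 81 + 49 = 130
130 → 1² + 3² + 0² = 1 + 9 + 0 = 10
10 → 1² + 0² = 1 + 0 = 1  — reached 1.
That took 5 steps.

5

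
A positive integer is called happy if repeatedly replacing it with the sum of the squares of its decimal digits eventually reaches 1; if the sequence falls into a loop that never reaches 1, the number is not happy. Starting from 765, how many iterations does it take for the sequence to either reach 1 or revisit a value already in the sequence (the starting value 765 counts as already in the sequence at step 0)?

11

765 → 7² + 6² + 5² = 110
110 → 1² + 1² + 0² = 2
2 → 2² = 4
4 → 4² = 16
16 → 1² + 6² = 37
37 → 3² + 7² = 58
58 → 5² + 8² = 89
89 → 8² + 9² = 145
145 → 1² + 4² + 5² = 42
42 → 4² + 2² = 20
20 → 2² + 0² = 4  — 4 repeats.
That took 11 steps.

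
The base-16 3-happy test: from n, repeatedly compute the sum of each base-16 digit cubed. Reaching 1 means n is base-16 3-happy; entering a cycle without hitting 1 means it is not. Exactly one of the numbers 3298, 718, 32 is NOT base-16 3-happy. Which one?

32

3298: 3298 → 4480 → 514 → 16 → 1  — reaches 1 (base-16 3-happy)
718: 718 → 4480 → 514 → 16 → 1  — reaches 1 (base-16 3-happy)
32: 32 → 8 → 512 → 8  — repeats 8 (not base-16 3-happy)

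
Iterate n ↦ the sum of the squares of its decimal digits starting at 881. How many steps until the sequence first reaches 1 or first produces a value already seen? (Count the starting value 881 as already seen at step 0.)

881 → 8² + 8² + 1² = 64 + 64 + 1 = 129
129 → 1² + 2² + 9² = 1 + 4 + 81 = 86
86 → 8² + 6² = 64 + 36 = 100
100 → 1² + 0² + 0² = 1 + 0 + 0 = 1  — reached 1.
That took 4 steps.

4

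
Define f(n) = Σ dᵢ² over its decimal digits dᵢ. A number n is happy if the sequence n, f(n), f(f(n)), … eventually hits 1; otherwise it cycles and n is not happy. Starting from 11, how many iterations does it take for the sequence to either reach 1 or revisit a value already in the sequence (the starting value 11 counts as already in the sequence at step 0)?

10

11 → 1² + 1² = 2
2 → 2² = 4
4 → 4² = 16
16 → 1² + 6² = 37
37 → 3² + 7² = 58
58 → 5² + 8² = 89
89 → 8² + 9² = 145
145 → 1² + 4² + 5² = 42
42 → 4² + 2² = 20
20 → 2² + 0² = 4  — 4 repeats.
That took 10 steps.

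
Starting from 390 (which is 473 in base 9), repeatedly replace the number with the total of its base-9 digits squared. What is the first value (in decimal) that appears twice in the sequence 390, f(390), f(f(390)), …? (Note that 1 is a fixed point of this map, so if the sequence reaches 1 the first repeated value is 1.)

74

390 = (4,7,3)_9 → 4² + 7² + 3² = 74
74 = (8,2)_9 → 8² + 2² = 68
68 = (7,5)_9 → 7² + 5² = 74  — 74 already appeared earlier.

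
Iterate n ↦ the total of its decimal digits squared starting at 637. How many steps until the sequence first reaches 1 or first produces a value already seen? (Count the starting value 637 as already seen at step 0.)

5

637 → 94
94 → 97
97 → 130
130 → 10
10 → 1  — reached 1.
That took 5 steps.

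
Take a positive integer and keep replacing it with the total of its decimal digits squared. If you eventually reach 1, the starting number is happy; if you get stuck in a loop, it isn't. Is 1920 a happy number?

happy

1920 → 1² + 9² + 2² + 0² = 86
86 → 8² + 6² = 100
100 → 1² + 0² + 0² = 1  — reached 1.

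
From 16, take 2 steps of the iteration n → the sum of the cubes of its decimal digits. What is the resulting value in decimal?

16 → 1³ + 6³ = 1 + 216 = 217
217 → 2³ + 1³ + 7³ = 8 + 1 + 343 = 352

352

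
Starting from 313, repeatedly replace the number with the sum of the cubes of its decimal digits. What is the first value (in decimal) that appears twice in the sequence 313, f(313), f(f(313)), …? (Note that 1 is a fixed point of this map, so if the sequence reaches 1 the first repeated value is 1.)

313 → 55
55 → 250
250 → 133
133 → 55  — 55 already appeared earlier.

55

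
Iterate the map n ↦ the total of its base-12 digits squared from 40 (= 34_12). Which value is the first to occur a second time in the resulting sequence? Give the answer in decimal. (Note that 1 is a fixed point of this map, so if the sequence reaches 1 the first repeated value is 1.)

40 = (3,4)_12 → 3² + 4² = 9 + 16 = 25
25 = (2,1)_12 → 2² + 1² = 4 + 1 = 5
5 = (5)_12 → 5² = 25  — 25 already appeared earlier.

25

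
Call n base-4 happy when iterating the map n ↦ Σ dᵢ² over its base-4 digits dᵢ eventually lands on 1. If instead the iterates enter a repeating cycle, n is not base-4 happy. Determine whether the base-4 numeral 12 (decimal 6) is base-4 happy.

6 = (1,2)_4 → 1² + 2² = 1 + 4 = 5
5 = (1,1)_4 → 1² + 1² = 1 + 1 = 2
2 = (2)_4 → 2² = 4
4 = (1,0)_4 → 1² + 0² = 1 + 0 = 1  — reached 1.

base-4 happy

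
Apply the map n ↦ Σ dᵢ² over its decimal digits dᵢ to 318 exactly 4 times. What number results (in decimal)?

37

318 → 3² + 1² + 8² = 9 + 1 + 64 = 74
74 → 7² + 4² = 49 + 16 = 65
65 → 6² + 5² = 36 + 25 = 61
61 → 6² + 1² = 36 + 1 = 37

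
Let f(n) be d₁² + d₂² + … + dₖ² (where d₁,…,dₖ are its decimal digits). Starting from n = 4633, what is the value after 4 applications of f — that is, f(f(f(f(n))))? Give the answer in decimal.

4633 → 70
70 → 49
49 → 97
97 → 130

130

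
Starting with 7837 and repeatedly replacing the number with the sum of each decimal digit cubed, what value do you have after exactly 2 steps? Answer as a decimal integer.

7837 → 7³ + 8³ + 3³ + 7³ = 343 + 512 + 27 + 343 = 1225
1225 → 1³ + 2³ + 2³ + 5³ = 1 + 8 + 8 + 125 = 142

142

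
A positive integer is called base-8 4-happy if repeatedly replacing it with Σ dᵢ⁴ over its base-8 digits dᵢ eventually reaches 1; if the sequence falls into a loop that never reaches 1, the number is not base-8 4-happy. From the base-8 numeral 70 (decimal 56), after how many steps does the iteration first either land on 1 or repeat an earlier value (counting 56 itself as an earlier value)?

9

56 = (7,0)_8 → 7⁴ + 0⁴ = 2401 + 0 = 2401
2401 = (4,5,4,1)_8 → 4⁴ + 5⁴ + 4⁴ + 1⁴ = 256 + 625 + 256 + 1 = 1138
1138 = (2,1,6,2)_8 → 2⁴ + 1⁴ + 6⁴ + 2⁴ = 16 + 1 + 1296 + 16 = 1329
1329 = (2,4,6,1)_8 → 2⁴ + 4⁴ + 6⁴ + 1⁴ = 16 + 256 + 1296 + 1 = 1569
1569 = (3,0,4,1)_8 → 3⁴ + 0⁴ + 4⁴ + 1⁴ = 81 + 0 + 256 + 1 = 338
338 = (5,2,2)_8 → 5⁴ + 2⁴ + 2⁴ = 625 + 16 + 16 = 657
657 = (1,2,2,1)_8 → 1⁴ + 2⁴ + 2⁴ + 1⁴ = 1 + 16 + 16 + 1 = 34
34 = (4,2)_8 → 4⁴ + 2⁴ = 256 + 16 = 272
272 = (4,2,0)_8 → 4⁴ + 2⁴ + 0⁴ = 256 + 16 + 0 = 272  — 272 repeats.
That took 9 steps.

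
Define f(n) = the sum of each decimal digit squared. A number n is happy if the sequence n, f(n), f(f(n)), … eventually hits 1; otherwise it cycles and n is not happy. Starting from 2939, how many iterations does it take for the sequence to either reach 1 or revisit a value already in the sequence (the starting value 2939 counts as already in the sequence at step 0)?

2939 → 2² + 9² + 3² + 9² = 4 + 81 + 9 + 81 = 175
175 → 1² + 7² + 5² = 1 + 49 + 25 = 75
75 → 7² + 5² = 49 + 25 = 74
74 → 7² + 4² = 49 + 16 = 65
65 → 6² + 5² = 36 + 25 = 61
61 → 6² + 1² = 36 + 1 = 37
37 → 3² + 7² = 9 + 49 = 58
58 → 5² + 8² = 25 + 64 = 89
89 → 8² + 9² = 64 + 81 = 145
145 → 1² + 4² + 5² = 1 + 16 + 25 = 42
42 → 4² + 2² = 16 + 4 = 20
20 → 2² + 0² = 4 + 0 = 4
4 → 4² = 16
16 → 1² + 6² = 1 + 36 = 37  — 37 repeats.
That took 14 steps.

14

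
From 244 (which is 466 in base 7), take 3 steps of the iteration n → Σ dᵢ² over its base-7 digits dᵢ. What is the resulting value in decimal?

36

244 = (4,6,6)_7 → 4² + 6² + 6² = 88
88 = (1,5,4)_7 → 1² + 5² + 4² = 42
42 = (6,0)_7 → 6² + 0² = 36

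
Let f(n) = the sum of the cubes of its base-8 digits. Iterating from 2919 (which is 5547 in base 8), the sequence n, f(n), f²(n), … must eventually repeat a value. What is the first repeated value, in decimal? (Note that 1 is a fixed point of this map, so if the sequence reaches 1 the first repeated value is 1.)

1

2919 = (5,5,4,7)_8 → 5³ + 5³ + 4³ + 7³ = 125 + 125 + 64 + 343 = 657
657 = (1,2,2,1)_8 → 1³ + 2³ + 2³ + 1³ = 1 + 8 + 8 + 1 = 18
18 = (2,2)_8 → 2³ + 2³ = 8 + 8 = 16
16 = (2,0)_8 → 2³ + 0³ = 8 + 0 = 8
8 = (1,0)_8 → 1³ + 0³ = 1 + 0 = 1  — reached the fixed point 1.
1 → 1, so 1 is the first repeated value.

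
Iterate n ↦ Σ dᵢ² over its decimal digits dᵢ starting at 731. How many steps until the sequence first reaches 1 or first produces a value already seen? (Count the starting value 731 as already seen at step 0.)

731 → 59
59 → 106
106 → 37
37 → 58
58 → 89
89 → 145
145 → 42
42 → 20
20 → 4
4 → 16
16 → 37  — 37 repeats.
That took 11 steps.

11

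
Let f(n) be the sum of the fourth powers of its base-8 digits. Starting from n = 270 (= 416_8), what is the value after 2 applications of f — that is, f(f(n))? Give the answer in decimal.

98

270 = (4,1,6)_8 → 4⁴ + 1⁴ + 6⁴ = 1553
1553 = (3,0,2,1)_8 → 3⁴ + 0⁴ + 2⁴ + 1⁴ = 98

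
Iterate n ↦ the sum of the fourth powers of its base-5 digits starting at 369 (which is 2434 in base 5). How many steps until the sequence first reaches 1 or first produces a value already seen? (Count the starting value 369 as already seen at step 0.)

4

369 = (2,4,3,4)_5 → 609
609 = (4,4,1,4)_5 → 769
769 = (1,1,0,3,4)_5 → 339
339 = (2,3,2,4)_5 → 369  — 369 repeats.
That took 4 steps.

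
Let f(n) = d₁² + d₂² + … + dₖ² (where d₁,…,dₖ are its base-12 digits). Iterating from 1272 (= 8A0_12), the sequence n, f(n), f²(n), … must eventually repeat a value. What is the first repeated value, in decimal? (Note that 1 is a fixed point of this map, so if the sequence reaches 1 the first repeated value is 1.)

1272 = (8,10,0)_12 → 164
164 = (1,1,8)_12 → 66
66 = (5,6)_12 → 61
61 = (5,1)_12 → 26
26 = (2,2)_12 → 8
8 = (8)_12 → 64
64 = (5,4)_12 → 41
41 = (3,5)_12 → 34
34 = (2,10)_12 → 104
104 = (8,8)_12 → 128
128 = (10,8)_12 → 164  — 164 already appeared earlier.

164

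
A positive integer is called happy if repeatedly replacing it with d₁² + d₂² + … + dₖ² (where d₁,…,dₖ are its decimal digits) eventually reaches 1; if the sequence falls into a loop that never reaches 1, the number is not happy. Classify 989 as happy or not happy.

happy

989 → 9² + 8² + 9² = 81 + 64 + 81 = 226
226 → 2² + 2² + 6² = 4 + 4 + 36 = 44
44 → 4² + 4² = 16 + 16 = 32
32 → 3² + 2² = 9 + 4 = 13
13 → 1² + 3² = 1 + 9 = 10
10 → 1² + 0² = 1 + 0 = 1  — reached 1.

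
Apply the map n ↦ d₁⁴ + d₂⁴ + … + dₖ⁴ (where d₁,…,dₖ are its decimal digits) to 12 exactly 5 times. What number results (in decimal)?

12 → 1⁴ + 2⁴ = 17
17 → 1⁴ + 7⁴ = 2402
2402 → 2⁴ + 4⁴ + 0⁴ + 2⁴ = 288
288 → 2⁴ + 8⁴ + 8⁴ = 8208
8208 → 8⁴ + 2⁴ + 0⁴ + 8⁴ = 8208

8208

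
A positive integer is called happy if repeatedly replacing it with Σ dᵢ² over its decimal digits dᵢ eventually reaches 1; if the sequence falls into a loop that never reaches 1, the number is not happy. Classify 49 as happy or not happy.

49 → 4² + 9² = 16 + 81 = 97
97 → 9² + 7² = 81 + 49 = 130
130 → 1² + 3² + 0² = 1 + 9 + 0 = 10
10 → 1² + 0² = 1 + 0 = 1  — reached 1.

happy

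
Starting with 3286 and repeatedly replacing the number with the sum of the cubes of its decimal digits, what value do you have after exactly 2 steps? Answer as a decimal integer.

586

3286 → 3³ + 2³ + 8³ + 6³ = 763
763 → 7³ + 6³ + 3³ = 586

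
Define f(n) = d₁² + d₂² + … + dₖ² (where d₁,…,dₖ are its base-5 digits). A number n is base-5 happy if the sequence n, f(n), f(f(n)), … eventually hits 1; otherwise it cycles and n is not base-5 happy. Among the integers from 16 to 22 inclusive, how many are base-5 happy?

1

16: 16 → 10 → 4 → 16  (repeats 16)
17: 17 → 13 → 13  (repeats 13)
18: 18 → 18  (repeats 18)
19: 19 → 25 → 1  (reaches 1)
20: 20 → 16 → 10 → 4 → 16  (repeats 16)
21: 21 → 17 → 13 → 13  (repeats 13)
22: 22 → 20 → 16 → 10 → 4 → 16  (repeats 16)
base-5 happy: 19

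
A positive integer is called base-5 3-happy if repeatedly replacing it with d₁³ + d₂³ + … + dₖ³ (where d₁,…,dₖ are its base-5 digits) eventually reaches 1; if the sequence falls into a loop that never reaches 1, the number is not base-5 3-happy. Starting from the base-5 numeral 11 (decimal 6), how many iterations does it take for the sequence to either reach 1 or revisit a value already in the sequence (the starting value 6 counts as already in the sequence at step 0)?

4

6 = (1,1)_5 → 1³ + 1³ = 2
2 = (2)_5 → 2³ = 8
8 = (1,3)_5 → 1³ + 3³ = 28
28 = (1,0,3)_5 → 1³ + 0³ + 3³ = 28  — 28 repeats.
That took 4 steps.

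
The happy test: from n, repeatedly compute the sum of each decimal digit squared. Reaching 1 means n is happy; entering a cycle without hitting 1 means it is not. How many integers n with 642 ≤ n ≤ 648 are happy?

642: 642 → 56 → 61 → 37 → 58 → 89 → 145 → 42 → 20 → 4 → 16 → 37  (repeats 37)
643: 643 → 61 → 37 → 58 → 89 → 145 → 42 → 20 → 4 → 16 → 37  (repeats 37)
644: 644 → 68 → 100 → 1  (reaches 1)
645: 645 → 77 → 98 → 145 → 42 → 20 → 4 → 16 → 37 → 58 → 89 → 145  (repeats 145)
646: 646 → 88 → 128 → 69 → 117 → 51 → 26 → 40 → 16 → 37 → 58 → 89 → 145 → 42 → 20 → 4 → 16  (repeats 16)
647: 647 → 101 → 2 → 4 → 16 → 37 → 58 → 89 → 145 → 42 → 20 → 4  (repeats 4)
648: 648 → 116 → 38 → 73 → 58 → 89 → 145 → 42 → 20 → 4 → 16 → 37 → 58  (repeats 58)
happy: 644

1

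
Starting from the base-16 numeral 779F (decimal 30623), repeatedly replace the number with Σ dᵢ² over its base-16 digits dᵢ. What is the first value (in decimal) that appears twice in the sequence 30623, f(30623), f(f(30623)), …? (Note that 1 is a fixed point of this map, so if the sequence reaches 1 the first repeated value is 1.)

30623 = (7,7,9,15)_16 → 7² + 7² + 9² + 15² = 49 + 49 + 81 + 225 = 404
404 = (1,9,4)_16 → 1² + 9² + 4² = 1 + 81 + 16 = 98
98 = (6,2)_16 → 6² + 2² = 36 + 4 = 40
40 = (2,8)_16 → 2² + 8² = 4 + 64 = 68
68 = (4,4)_16 → 4² + 4² = 16 + 16 = 32
32 = (2,0)_16 → 2² + 0² = 4 + 0 = 4
4 = (4)_16 → 4² = 16
16 = (1,0)_16 → 1² + 0² = 1 + 0 = 1  — reached the fixed point 1.
1 → 1, so 1 is the first repeated value.

1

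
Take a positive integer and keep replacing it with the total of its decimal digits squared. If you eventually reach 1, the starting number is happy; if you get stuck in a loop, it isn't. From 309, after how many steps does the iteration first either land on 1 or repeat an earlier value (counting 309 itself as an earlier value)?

309 → 3² + 0² + 9² = 9 + 0 + 81 = 90
90 → 9² + 0² = 81 + 0 = 81
81 → 8² + 1² = 64 + 1 = 65
65 → 6² + 5² = 36 + 25 = 61
61 → 6² + 1² = 36 + 1 = 37
37 → 3² + 7² = 9 + 49 = 58
58 → 5² + 8² = 25 + 64 = 89
89 → 8² + 9² = 64 + 81 = 145
145 → 1² + 4² + 5² = 1 + 16 + 25 = 42
42 → 4² + 2² = 16 + 4 = 20
20 → 2² + 0² = 4 + 0 = 4
4 → 4² = 16
16 → 1² + 6² = 1 + 36 = 37  — 37 repeats.
That took 13 steps.

13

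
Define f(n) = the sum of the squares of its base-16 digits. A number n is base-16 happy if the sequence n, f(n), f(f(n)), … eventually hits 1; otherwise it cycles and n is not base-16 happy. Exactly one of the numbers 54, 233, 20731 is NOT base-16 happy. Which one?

54

54: 54 → 45 → 173 → 269 → 170 → 200 → 208 → 169 → 181 → 146 → 85 → 50 → 13 → 169  — repeats 169 (not base-16 happy)
233: 233 → 277 → 27 → 122 → 149 → 106 → 136 → 128 → 64 → 16 → 1  — reaches 1 (base-16 happy)
20731: 20731 → 371 → 59 → 130 → 68 → 32 → 4 → 16 → 1  — reaches 1 (base-16 happy)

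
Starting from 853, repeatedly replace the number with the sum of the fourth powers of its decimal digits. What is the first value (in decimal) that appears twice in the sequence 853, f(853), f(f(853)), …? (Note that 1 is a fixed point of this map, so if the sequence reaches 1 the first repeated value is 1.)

853 → 8⁴ + 5⁴ + 3⁴ = 4802
4802 → 4⁴ + 8⁴ + 0⁴ + 2⁴ = 4368
4368 → 4⁴ + 3⁴ + 6⁴ + 8⁴ = 5729
5729 → 5⁴ + 7⁴ + 2⁴ + 9⁴ = 9603
9603 → 9⁴ + 6⁴ + 0⁴ + 3⁴ = 7938
7938 → 7⁴ + 9⁴ + 3⁴ + 8⁴ = 13139
13139 → 1⁴ + 3⁴ + 1⁴ + 3⁴ + 9⁴ = 6725
6725 → 6⁴ + 7⁴ + 2⁴ + 5⁴ = 4338
4338 → 4⁴ + 3⁴ + 3⁴ + 8⁴ = 4514
4514 → 4⁴ + 5⁴ + 1⁴ + 4⁴ = 1138
1138 → 1⁴ + 1⁴ + 3⁴ + 8⁴ = 4179
4179 → 4⁴ + 1⁴ + 7⁴ + 9⁴ = 9219
9219 → 9⁴ + 2⁴ + 1⁴ + 9⁴ = 13139  — 13139 already appeared earlier.

13139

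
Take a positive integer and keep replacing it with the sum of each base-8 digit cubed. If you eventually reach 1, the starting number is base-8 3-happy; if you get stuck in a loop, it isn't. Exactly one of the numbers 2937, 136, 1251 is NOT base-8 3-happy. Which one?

2937: 2937 → 594 → 18 → 16 → 8 → 1  — reaches 1 (base-8 3-happy)
136: 136 → 9 → 2 → 8 → 1  — reaches 1 (base-8 3-happy)
1251: 1251 → 126 → 560 → 217 → 55 → 559 → 469 → 476 → 434 → 440 → 559  — repeats 559 (not base-8 3-happy)

1251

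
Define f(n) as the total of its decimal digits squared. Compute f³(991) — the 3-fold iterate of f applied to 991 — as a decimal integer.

991 → 9² + 9² + 1² = 163
163 → 1² + 6² + 3² = 46
46 → 4² + 6² = 52

52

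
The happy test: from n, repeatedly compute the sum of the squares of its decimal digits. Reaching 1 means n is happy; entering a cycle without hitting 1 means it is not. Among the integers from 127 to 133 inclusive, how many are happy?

3

127: 127 → 54 → 41 → 17 → 50 → 25 → 29 → 85 → 89 → 145 → 42 → 20 → 4 → 16 → 37 → 58 → 89  — not happy
128: 128 → 69 → 117 → 51 → 26 → 40 → 16 → 37 → 58 → 89 → 145 → 42 → 20 → 4 → 16  — not happy
129: 129 → 86 → 100 → 1  — happy
130: 130 → 10 → 1  — happy
131: 131 → 11 → 2 → 4 → 16 → 37 → 58 → 89 → 145 → 42 → 20 → 4  — not happy
132: 132 → 14 → 17 → 50 → 25 → 29 → 85 → 89 → 145 → 42 → 20 → 4 → 16 → 37 → 58 → 89  — not happy
133: 133 → 19 → 82 → 68 → 100 → 1  — happy
happy: 129, 130, 133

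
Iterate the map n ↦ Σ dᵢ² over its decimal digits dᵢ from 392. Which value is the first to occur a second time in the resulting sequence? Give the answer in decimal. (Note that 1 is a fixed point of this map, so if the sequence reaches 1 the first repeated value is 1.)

392 → 3² + 9² + 2² = 9 + 81 + 4 = 94
94 → 9² + 4² = 81 + 16 = 97
97 → 9² + 7² = 81 + 49 = 130
130 → 1² + 3² + 0² = 1 + 9 + 0 = 10
10 → 1² + 0² = 1 + 0 = 1  — reached the fixed point 1.
1 → 1, so 1 is the first repeated value.

1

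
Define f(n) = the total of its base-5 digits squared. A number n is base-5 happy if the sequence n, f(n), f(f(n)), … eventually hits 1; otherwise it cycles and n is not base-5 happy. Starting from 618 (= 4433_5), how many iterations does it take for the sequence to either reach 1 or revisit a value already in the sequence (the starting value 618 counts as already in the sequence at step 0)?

5

618 = (4,4,3,3)_5 → 4² + 4² + 3² + 3² = 16 + 16 + 9 + 9 = 50
50 = (2,0,0)_5 → 2² + 0² + 0² = 4 + 0 + 0 = 4
4 = (4)_5 → 4² = 16
16 = (3,1)_5 → 3² + 1² = 9 + 1 = 10
10 = (2,0)_5 → 2² + 0² = 4 + 0 = 4  — 4 repeats.
That took 5 steps.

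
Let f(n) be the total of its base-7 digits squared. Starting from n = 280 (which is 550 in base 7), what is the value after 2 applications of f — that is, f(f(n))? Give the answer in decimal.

2

280 = (5,5,0)_7 → 5² + 5² + 0² = 50
50 = (1,0,1)_7 → 1² + 0² + 1² = 2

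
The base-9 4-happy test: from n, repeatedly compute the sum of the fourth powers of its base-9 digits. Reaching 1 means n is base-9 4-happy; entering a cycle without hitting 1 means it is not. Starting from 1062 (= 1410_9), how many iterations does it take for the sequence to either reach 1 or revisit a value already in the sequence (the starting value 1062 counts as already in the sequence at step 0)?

1062 = (1,4,1,0)_9 → 1⁴ + 4⁴ + 1⁴ + 0⁴ = 258
258 = (3,1,6)_9 → 3⁴ + 1⁴ + 6⁴ = 1378
1378 = (1,8,0,1)_9 → 1⁴ + 8⁴ + 0⁴ + 1⁴ = 4098
4098 = (5,5,5,3)_9 → 5⁴ + 5⁴ + 5⁴ + 3⁴ = 1956
1956 = (2,6,1,3)_9 → 2⁴ + 6⁴ + 1⁴ + 3⁴ = 1394
1394 = (1,8,1,8)_9 → 1⁴ + 8⁴ + 1⁴ + 8⁴ = 8194
8194 = (1,2,2,1,4)_9 → 1⁴ + 2⁴ + 2⁴ + 1⁴ + 4⁴ = 290
290 = (3,5,2)_9 → 3⁴ + 5⁴ + 2⁴ = 722
722 = (8,8,2)_9 → 8⁴ + 8⁴ + 2⁴ = 8208
8208 = (1,2,2,3,0)_9 → 1⁴ + 2⁴ + 2⁴ + 3⁴ + 0⁴ = 114
114 = (1,3,6)_9 → 1⁴ + 3⁴ + 6⁴ = 1378  — 1378 repeats.
That took 11 steps.

11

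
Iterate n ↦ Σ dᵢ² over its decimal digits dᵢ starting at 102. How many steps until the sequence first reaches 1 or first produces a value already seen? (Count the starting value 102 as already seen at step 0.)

13

102 → 5
5 → 25
25 → 29
29 → 85
85 → 89
89 → 145
145 → 42
42 → 20
20 → 4
4 → 16
16 → 37
37 → 58
58 → 89  — 89 repeats.
That took 13 steps.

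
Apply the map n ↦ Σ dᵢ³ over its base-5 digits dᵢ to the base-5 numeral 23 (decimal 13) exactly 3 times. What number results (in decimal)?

13 = (2,3)_5 → 2³ + 3³ = 35
35 = (1,2,0)_5 → 1³ + 2³ + 0³ = 9
9 = (1,4)_5 → 1³ + 4³ = 65

65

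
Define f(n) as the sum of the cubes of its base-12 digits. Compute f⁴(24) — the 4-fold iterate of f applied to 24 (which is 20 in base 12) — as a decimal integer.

24 = (2,0)_12 → 2³ + 0³ = 8
8 = (8)_12 → 8³ = 512
512 = (3,6,8)_12 → 3³ + 6³ + 8³ = 755
755 = (5,2,11)_12 → 5³ + 2³ + 11³ = 1464

1464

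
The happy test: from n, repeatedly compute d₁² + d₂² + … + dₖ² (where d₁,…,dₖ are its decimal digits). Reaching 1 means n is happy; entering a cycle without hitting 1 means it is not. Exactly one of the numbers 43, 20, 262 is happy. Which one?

43: 43 → 25 → 29 → 85 → 89 → 145 → 42 → 20 → 4 → 16 → 37 → 58 → 89  — repeats 89 (not happy)
20: 20 → 4 → 16 → 37 → 58 → 89 → 145 → 42 → 20  — repeats 20 (not happy)
262: 262 → 44 → 32 → 13 → 10 → 1  — reaches 1 (happy)

262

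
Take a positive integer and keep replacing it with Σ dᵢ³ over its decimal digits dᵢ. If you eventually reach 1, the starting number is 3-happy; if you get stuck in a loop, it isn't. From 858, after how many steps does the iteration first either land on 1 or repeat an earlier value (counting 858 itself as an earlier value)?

12

858 → 8³ + 5³ + 8³ = 512 + 125 + 512 = 1149
1149 → 1³ + 1³ + 4³ + 9³ = 1 + 1 + 64 + 729 = 795
795 → 7³ + 9³ + 5³ = 343 + 729 + 125 = 1197
1197 → 1³ + 1³ + 9³ + 7³ = 1 + 1 + 729 + 343 = 1074
1074 → 1³ + 0³ + 7³ + 4³ = 1 + 0 + 343 + 64 = 408
408 → 4³ + 0³ + 8³ = 64 + 0 + 512 = 576
576 → 5³ + 7³ + 6³ = 125 + 343 + 216 = 684
684 → 6³ + 8³ + 4³ = 216 + 512 + 64 = 792
792 → 7³ + 9³ + 2³ = 343 + 729 + 8 = 1080
1080 → 1³ + 0³ + 8³ + 0³ = 1 + 0 + 512 + 0 = 513
513 → 5³ + 1³ + 3³ = 125 + 1 + 27 = 153
153 → 1³ + 5³ + 3³ = 1 + 125 + 27 = 153  — 153 repeats.
That took 12 steps.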